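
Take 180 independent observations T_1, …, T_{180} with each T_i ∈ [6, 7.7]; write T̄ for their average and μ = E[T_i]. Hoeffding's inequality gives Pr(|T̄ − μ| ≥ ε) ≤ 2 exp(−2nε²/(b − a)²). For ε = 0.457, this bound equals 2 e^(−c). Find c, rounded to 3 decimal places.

26.016

c = 2nε²/(b − a)² = 2·180·0.457² / 1.7² = 26.0158.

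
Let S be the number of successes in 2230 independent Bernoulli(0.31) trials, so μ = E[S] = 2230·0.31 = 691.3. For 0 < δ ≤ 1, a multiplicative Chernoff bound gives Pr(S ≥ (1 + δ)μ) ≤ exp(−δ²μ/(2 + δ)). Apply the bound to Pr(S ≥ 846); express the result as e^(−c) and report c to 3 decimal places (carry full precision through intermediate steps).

Write 846 = (1 + δ)μ, so δ = 846/691.3 − 1 = 0.2237813…
Then the exponent is δ²μ/(2 + δ) = (846 − μ)² / (μ·(2 + δ)) = 15.567612.

15.568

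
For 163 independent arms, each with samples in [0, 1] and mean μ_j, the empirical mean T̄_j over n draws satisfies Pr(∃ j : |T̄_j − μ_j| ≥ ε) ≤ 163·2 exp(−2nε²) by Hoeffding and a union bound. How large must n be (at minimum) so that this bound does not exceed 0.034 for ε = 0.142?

Need 2·163·exp(−2nε²) ≤ 0.034, i.e. exp(−2nε²) ≤ 0.034/326.
So 2nε² ≥ ln(326/0.034) = 9.168292.
Hence n ≥ 9.168292/(2·0.142²) = 227.343.
The smallest integer n is 228.

228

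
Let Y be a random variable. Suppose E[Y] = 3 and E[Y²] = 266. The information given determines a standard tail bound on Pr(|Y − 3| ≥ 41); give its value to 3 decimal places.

0.153

The first two moments determine the variance, so Chebyshev's inequality is the sharpest standard bound available.
Var(Y) = E[Y²] − (E[Y])² = 266 − 9 = 257.
Chebyshev's inequality: Pr(|Y − μ| ≥ t) ≤ Var(Y)/t² = 257/1681 = 0.1529.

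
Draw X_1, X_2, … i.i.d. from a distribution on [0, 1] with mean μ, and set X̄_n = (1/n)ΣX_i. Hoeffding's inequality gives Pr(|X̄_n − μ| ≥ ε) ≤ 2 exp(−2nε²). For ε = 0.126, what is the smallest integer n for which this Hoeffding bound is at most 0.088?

Require 2·exp(−2nε²) ≤ 0.088, i.e. 2nε² ≥ ln(2/0.088) = 3.123566.
So n ≥ 3.123566 / (2·0.126²) = 98.374.
The smallest integer n is 99.

99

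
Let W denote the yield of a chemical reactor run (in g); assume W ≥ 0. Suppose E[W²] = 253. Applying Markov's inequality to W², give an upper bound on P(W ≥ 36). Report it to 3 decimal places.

Since W ≥ 0, the event {W ≥ 36} is the same as {W² ≥ 1296}.
Markov's inequality applied to W² gives P(W² ≥ 1296) ≤ E[W²]/1296 = 253/1296 = 0.1952.

0.195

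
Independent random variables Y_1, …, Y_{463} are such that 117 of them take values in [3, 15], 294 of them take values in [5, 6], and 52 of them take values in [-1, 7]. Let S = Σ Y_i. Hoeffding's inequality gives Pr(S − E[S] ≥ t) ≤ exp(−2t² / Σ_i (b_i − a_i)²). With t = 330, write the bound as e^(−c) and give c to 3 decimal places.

10.640

Σ(b_i − a_i)² = 117·12² + 294·1² + 52·8² = 20470.
c = 2t² / 20470 = 2·330² / 20470 = 10.6400.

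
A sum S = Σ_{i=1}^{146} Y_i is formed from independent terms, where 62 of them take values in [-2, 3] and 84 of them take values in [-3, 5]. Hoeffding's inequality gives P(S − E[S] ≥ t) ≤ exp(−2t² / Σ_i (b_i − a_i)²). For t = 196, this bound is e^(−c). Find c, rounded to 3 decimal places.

Σ(b_i − a_i)² = 62·5² + 84·8² = 6926.
c = 2t² / 6926 = 2·196² / 6926 = 11.0933.

11.093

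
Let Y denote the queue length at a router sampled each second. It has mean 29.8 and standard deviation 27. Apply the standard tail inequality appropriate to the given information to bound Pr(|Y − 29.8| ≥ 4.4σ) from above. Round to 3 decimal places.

Mean and variance are known, so Chebyshev's inequality applies.
Chebyshev: Pr(|Y − μ| ≥ t) ≤ Var(Y)/t².
Var(Y) = σ² = 27² = 729.
t = 4.4·27 = 118.8.
Bound = 729 / 14113.44 = 0.0517.

0.052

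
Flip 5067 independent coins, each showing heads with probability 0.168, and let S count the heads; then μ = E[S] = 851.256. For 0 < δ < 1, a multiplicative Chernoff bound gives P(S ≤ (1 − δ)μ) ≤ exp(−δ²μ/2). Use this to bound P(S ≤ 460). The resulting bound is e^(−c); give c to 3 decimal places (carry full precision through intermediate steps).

Write 460 = (1 − δ)μ, so δ = 1 − 460/851.256 = 0.459622…
Then the exponent is δ²μ/2 = (μ − 460)²/(2μ) = 89.914936.

89.915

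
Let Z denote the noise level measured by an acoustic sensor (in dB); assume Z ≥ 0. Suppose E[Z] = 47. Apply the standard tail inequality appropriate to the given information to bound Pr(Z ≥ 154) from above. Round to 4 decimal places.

Only the mean of a non-negative variable is known, so Markov's inequality is the applicable tail bound.
Markov's inequality: for a non-negative random variable, Pr(Z ≥ a) ≤ E[Z]/a.
Here E[Z] = 47 and a = 154, so the bound is 47/154 = 0.3052.

0.3052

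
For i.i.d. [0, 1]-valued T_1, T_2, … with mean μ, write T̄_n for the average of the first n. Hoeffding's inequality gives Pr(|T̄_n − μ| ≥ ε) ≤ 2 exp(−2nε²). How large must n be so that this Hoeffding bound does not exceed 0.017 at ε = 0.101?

Require 2·exp(−2nε²) ≤ 0.017, i.e. 2nε² ≥ ln(2/0.017) = 4.767689.
So n ≥ 4.767689 / (2·0.101²) = 233.687.
The smallest integer n is 234.

234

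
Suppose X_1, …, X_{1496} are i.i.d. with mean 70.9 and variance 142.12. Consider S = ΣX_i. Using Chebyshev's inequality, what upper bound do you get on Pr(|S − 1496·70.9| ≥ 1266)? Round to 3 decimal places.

Var(S) = n·Var(X_i) = 1496·142.12 = 212611.52.
Chebyshev: Pr(|S − 1496·70.9| ≥ 1266) ≤ Var(S)/1266² = 212611.52/1602756 = 0.1327.

0.133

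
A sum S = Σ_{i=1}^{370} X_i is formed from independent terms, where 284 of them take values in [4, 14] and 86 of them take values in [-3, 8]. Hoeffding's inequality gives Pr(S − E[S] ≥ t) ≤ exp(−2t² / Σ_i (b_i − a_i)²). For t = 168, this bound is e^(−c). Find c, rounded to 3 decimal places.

Σ(b_i − a_i)² = 284·10² + 86·11² = 38806.
c = 2t² / 38806 = 2·168² / 38806 = 1.4546.

1.455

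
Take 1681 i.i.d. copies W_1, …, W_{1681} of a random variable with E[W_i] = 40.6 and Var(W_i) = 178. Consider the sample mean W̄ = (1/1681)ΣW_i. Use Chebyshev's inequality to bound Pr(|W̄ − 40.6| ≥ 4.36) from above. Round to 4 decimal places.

0.0056

Var(W̄) = Var(W_i)/n = 178/1681 = 0.10589.
Chebyshev: Pr(|W̄ − 40.6| ≥ 4.36) ≤ Var(W̄)/(4.36)² = 178/(1681·4.36²) = 0.0056.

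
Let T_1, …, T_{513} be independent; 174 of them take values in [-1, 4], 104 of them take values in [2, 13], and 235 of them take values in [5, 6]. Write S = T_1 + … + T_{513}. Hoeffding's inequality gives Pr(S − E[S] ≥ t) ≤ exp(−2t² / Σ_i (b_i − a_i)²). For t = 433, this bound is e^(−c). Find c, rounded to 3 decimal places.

Σ(b_i − a_i)² = 174·5² + 104·11² + 235·1² = 17169.
c = 2t² / 17169 = 2·433² / 17169 = 21.8404.

21.840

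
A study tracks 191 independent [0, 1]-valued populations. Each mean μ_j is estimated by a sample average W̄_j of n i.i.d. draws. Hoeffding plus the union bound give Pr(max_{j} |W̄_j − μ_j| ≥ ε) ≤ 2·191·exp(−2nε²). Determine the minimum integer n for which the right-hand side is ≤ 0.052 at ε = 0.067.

Need 2·191·exp(−2nε²) ≤ 0.052, i.e. exp(−2nε²) ≤ 0.052/382.
So 2nε² ≥ ln(382/0.052) = 8.901932.
Hence n ≥ 8.901932/(2·0.067²) = 991.527.
The smallest integer n is 992.

992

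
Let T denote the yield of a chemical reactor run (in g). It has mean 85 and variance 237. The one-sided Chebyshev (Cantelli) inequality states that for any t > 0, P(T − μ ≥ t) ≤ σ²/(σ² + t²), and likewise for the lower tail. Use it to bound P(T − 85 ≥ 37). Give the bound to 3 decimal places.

0.148

Here σ² = 237 and t = 37, so σ² + t² = 1606.
Cantelli's bound: 237/1606 = 0.1476.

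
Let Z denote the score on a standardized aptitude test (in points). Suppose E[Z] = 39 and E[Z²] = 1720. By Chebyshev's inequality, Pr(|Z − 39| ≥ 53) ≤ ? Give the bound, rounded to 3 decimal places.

Var(Z) = E[Z²] − (E[Z])² = 1720 − 1521 = 199.
Chebyshev's inequality: Pr(|Z − μ| ≥ t) ≤ Var(Z)/t² = 199/2809 = 0.0708.

0.071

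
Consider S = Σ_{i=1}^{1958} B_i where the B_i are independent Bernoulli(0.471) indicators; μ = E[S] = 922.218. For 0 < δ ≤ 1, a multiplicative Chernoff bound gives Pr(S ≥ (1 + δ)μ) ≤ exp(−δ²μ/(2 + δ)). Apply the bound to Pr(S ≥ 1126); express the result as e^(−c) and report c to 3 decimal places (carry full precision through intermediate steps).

20.275

Write 1126 = (1 + δ)μ, so δ = 1126/922.218 − 1 = 0.2209694…
Then the exponent is δ²μ/(2 + δ) = (1126 − μ)² / (μ·(2 + δ)) = 20.274748.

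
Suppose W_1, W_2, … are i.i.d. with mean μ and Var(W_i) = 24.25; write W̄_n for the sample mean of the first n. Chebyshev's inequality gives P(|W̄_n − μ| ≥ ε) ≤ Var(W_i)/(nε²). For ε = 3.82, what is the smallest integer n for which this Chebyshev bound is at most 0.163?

Require 24.25/(n·3.82²) ≤ 0.163, i.e. n ≥ 24.25/(0.163·3.82²) = 10.195.
The smallest integer n is 11.

11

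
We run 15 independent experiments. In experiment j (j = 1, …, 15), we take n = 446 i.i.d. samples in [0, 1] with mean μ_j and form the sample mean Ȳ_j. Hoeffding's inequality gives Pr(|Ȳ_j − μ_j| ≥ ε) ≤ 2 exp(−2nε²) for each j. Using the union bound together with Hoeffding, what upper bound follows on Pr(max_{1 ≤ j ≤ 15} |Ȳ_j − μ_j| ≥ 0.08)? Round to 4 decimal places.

Per-experiment Hoeffding bound: 2·exp(−2·446·0.08²) = 2·exp(−5.70880) = 0.0066333.
Union bound over 15 events: 15·0.0066333 = 0.09950.

0.0995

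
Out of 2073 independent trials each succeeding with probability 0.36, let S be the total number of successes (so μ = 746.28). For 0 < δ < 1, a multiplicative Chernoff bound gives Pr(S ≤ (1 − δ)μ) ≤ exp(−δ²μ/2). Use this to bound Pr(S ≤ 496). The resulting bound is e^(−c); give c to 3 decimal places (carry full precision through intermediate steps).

Write 496 = (1 − δ)μ, so δ = 1 − 496/746.28 = 0.3353701…
Then the exponent is δ²μ/2 = (μ − 496)²/(2μ) = 41.968215.

41.968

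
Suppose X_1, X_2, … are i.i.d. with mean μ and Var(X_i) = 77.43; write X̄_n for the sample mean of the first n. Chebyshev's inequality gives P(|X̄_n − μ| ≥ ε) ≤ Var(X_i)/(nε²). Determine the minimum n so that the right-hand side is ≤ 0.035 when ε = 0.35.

Require 77.43/(n·0.35²) ≤ 0.035, i.e. n ≥ 77.43/(0.035·0.35²) = 18059.475.
The smallest integer n is 18060.

18060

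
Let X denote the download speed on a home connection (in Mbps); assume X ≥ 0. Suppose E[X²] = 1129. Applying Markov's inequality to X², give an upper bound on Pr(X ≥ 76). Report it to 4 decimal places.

Since X ≥ 0, the event {X ≥ 76} is the same as {X² ≥ 5776}.
Markov's inequality applied to X² gives Pr(X² ≥ 5776) ≤ E[X²]/5776 = 1129/5776 = 0.1955.

0.1955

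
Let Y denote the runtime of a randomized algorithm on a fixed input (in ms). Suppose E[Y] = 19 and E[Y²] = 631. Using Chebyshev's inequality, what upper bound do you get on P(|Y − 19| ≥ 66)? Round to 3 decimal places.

0.062

Var(Y) = E[Y²] − (E[Y])² = 631 − 361 = 270.
Chebyshev's inequality: P(|Y − μ| ≥ t) ≤ Var(Y)/t² = 270/4356 = 0.0620.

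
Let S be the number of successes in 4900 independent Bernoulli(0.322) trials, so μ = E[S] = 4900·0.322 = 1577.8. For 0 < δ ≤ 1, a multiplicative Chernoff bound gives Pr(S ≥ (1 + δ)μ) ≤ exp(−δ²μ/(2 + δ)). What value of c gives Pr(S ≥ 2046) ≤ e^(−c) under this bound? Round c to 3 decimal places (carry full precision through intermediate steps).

60.492

Write 2046 = (1 + δ)μ, so δ = 2046/1577.8 − 1 = 0.2967423…
Then the exponent is δ²μ/(2 + δ) = (2046 − μ)² / (μ·(2 + δ)) = 60.492091.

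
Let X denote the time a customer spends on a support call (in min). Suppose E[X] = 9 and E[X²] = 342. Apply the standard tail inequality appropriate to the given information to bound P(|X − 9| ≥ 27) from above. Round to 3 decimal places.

The first two moments determine the variance, so Chebyshev's inequality is the sharpest standard bound available.
Var(X) = E[X²] − (E[X])² = 342 − 81 = 261.
Chebyshev's inequality: P(|X − μ| ≥ t) ≤ Var(X)/t² = 261/729 = 0.3580.

0.358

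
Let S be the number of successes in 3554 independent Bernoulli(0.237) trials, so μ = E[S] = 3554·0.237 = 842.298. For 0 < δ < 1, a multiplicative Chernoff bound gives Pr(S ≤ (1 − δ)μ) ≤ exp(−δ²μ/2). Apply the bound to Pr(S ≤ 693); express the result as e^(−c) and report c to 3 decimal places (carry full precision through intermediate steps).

Write 693 = (1 − δ)μ, so δ = 1 − 693/842.298 = 0.1772508…
Then the exponent is δ²μ/2 = (μ − 693)²/(2μ) = 13.231595.

13.232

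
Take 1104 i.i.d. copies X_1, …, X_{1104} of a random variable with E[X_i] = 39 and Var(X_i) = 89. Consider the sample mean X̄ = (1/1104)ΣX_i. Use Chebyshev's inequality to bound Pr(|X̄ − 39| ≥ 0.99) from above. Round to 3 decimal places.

0.082

Var(X̄) = Var(X_i)/n = 89/1104 = 0.080616.
Chebyshev: Pr(|X̄ − 39| ≥ 0.99) ≤ Var(X̄)/(0.99)² = 89/(1104·0.99²) = 0.0823.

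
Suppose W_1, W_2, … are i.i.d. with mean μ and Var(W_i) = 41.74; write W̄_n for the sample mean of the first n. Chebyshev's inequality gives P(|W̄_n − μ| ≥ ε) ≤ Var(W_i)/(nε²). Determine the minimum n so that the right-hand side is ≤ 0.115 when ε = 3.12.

38

Require 41.74/(n·3.12²) ≤ 0.115, i.e. n ≥ 41.74/(0.115·3.12²) = 37.286.
The smallest integer n is 38.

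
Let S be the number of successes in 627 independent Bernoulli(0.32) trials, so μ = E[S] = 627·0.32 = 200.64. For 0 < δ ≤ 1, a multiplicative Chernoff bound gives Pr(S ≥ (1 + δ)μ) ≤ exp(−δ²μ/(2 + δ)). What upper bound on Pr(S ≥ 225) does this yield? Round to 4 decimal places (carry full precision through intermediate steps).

Write 225 = (1 + δ)μ, so δ = 225/200.64 − 1 = 0.1214115…
Then the exponent is δ²μ/(2 + δ) = (225 − μ)² / (μ·(2 + δ)) = 1.394158.
Bound = exp(−1.394158) = 0.24804.

0.2480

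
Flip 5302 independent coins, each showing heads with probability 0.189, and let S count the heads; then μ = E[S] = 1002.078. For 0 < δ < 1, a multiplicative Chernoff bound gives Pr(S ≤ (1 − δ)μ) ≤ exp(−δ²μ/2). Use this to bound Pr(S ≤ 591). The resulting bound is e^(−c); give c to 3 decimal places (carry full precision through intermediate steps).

84.317

Write 591 = (1 − δ)μ, so δ = 1 − 591/1002.078 = 0.4102256…
Then the exponent is δ²μ/2 = (μ − 591)²/(2μ) = 84.317350.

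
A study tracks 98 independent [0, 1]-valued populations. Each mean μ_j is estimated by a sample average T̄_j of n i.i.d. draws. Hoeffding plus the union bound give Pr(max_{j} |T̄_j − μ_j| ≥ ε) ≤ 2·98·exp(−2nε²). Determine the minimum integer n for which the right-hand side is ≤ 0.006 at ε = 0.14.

Need 2·98·exp(−2nε²) ≤ 0.006, i.e. exp(−2nε²) ≤ 0.006/196.
So 2nε² ≥ ln(196/0.006) = 10.394110.
Hence n ≥ 10.394110/(2·0.14²) = 265.156.
The smallest integer n is 266.

266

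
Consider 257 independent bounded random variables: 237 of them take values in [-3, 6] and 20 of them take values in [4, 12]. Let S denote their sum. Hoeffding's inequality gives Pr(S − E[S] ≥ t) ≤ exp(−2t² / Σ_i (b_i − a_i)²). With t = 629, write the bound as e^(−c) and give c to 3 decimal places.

38.642

Σ(b_i − a_i)² = 237·9² + 20·8² = 20477.
c = 2t² / 20477 = 2·629² / 20477 = 38.6425.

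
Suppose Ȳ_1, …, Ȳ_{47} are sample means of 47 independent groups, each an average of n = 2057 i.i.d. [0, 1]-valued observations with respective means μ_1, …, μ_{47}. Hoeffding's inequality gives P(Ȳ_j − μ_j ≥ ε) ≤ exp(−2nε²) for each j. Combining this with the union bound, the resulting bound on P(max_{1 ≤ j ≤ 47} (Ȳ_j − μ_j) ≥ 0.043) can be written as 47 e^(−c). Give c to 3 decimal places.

Union bound over the 47 events: P(max_{1 ≤ j ≤ 47} (Ȳ_j − μ_j) ≥ 0.043) ≤ 47·exp(−2nε²) = 47 exp(−2·2057·0.043²).
So c = 2·2057·0.043² = 7.6068.

7.607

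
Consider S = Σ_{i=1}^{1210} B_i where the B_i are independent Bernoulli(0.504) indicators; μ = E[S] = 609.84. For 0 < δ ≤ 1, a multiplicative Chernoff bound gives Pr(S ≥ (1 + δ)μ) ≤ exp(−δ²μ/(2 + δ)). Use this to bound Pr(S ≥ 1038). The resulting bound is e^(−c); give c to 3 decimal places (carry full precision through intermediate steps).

Write 1038 = (1 + δ)μ, so δ = 1038/609.84 − 1 = 0.7020858…
Then the exponent is δ²μ/(2 + δ) = (1038 − μ)² / (μ·(2 + δ)) = 111.249263.

111.249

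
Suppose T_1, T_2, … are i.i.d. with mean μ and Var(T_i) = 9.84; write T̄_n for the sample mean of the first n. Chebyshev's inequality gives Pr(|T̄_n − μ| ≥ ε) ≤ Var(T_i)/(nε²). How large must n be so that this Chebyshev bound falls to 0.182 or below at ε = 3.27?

Require 9.84/(n·3.27²) ≤ 0.182, i.e. n ≥ 9.84/(0.182·3.27²) = 5.056.
The smallest integer n is 6.

6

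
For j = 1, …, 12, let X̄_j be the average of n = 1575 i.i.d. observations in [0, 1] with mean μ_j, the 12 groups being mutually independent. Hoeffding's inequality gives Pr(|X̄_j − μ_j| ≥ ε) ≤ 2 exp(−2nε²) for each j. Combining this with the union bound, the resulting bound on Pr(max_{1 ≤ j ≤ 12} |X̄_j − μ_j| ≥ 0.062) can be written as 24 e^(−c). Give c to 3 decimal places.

Union bound over the 12 events: Pr(max_{1 ≤ j ≤ 12} |X̄_j − μ_j| ≥ 0.062) ≤ 12·2·exp(−2nε²) = 24 exp(−2·1575·0.062²).
So c = 2·1575·0.062² = 12.1086.

12.109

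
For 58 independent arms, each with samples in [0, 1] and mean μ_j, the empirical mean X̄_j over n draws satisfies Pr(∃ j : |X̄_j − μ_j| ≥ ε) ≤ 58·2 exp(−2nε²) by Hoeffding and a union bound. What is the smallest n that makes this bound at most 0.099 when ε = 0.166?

Need 2·58·exp(−2nε²) ≤ 0.099, i.e. exp(−2nε²) ≤ 0.099/116.
So 2nε² ≥ ln(116/0.099) = 7.066226.
Hence n ≥ 7.066226/(2·0.166²) = 128.216.
The smallest integer n is 129.

129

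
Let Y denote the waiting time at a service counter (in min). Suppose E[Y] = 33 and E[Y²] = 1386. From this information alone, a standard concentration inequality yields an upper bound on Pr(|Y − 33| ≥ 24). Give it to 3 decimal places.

0.516

The first two moments determine the variance, so Chebyshev's inequality is the sharpest standard bound available.
Var(Y) = E[Y²] − (E[Y])² = 1386 − 1089 = 297.
Chebyshev's inequality: Pr(|Y − μ| ≥ t) ≤ Var(Y)/t² = 297/576 = 0.5156.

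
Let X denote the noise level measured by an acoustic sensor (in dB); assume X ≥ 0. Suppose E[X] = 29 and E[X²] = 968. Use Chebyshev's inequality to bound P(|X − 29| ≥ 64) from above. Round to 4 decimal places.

0.0310

Var(X) = E[X²] − (E[X])² = 968 − 841 = 127.
Chebyshev's inequality: P(|X − μ| ≥ t) ≤ Var(X)/t² = 127/4096 = 0.0310.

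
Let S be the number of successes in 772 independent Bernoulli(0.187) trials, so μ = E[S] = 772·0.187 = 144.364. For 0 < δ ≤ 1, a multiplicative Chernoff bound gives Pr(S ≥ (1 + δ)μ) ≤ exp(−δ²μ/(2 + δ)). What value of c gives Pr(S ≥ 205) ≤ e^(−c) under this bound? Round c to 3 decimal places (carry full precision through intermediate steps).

Write 205 = (1 + δ)μ, so δ = 205/144.364 − 1 = 0.4200216…
Then the exponent is δ²μ/(2 + δ) = (205 − μ)² / (μ·(2 + δ)) = 10.524051.

10.524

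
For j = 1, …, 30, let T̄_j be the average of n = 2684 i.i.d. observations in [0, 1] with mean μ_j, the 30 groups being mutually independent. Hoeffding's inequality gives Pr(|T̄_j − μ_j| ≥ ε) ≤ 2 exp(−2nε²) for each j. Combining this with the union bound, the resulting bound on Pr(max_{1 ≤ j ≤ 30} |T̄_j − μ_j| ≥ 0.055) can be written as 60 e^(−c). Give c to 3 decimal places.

16.238

Union bound over the 30 events: Pr(max_{1 ≤ j ≤ 30} |T̄_j − μ_j| ≥ 0.055) ≤ 30·2·exp(−2nε²) = 60 exp(−2·2684·0.055²).
So c = 2·2684·0.055² = 16.2382.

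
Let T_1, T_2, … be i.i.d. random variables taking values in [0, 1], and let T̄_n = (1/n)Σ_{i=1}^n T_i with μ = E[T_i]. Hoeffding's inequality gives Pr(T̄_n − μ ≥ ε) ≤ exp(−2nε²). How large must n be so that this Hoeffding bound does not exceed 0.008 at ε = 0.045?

1193

Require exp(−2nε²) ≤ 0.008, i.e. 2nε² ≥ ln(1/0.008) = 4.828314.
So n ≥ 4.828314 / (2·0.045²) = 1192.176.
The smallest integer n is 1193.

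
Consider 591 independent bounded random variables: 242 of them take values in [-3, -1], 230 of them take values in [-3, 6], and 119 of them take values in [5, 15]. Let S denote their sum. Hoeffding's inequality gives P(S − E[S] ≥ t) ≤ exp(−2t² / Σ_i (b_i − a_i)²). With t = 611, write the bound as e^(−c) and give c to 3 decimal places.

Σ(b_i − a_i)² = 242·2² + 230·9² + 119·10² = 31498.
c = 2t² / 31498 = 2·611² / 31498 = 23.7044.

23.704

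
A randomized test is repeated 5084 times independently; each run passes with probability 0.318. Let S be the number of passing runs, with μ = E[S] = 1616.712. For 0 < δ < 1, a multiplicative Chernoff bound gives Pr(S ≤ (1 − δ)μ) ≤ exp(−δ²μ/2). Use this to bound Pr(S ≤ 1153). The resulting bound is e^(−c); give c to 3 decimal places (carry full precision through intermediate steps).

Write 1153 = (1 − δ)μ, so δ = 1 − 1153/1616.712 = 0.2868241…
Then the exponent is δ²μ/2 = (μ − 1153)²/(2μ) = 66.501894.

66.502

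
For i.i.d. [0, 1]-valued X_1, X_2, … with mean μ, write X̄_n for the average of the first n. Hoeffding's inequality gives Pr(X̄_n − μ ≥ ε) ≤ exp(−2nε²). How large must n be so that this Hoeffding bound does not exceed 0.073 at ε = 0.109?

111

Require exp(−2nε²) ≤ 0.073, i.e. 2nε² ≥ ln(1/0.073) = 2.617296.
So n ≥ 2.617296 / (2·0.109²) = 110.146.
The smallest integer n is 111.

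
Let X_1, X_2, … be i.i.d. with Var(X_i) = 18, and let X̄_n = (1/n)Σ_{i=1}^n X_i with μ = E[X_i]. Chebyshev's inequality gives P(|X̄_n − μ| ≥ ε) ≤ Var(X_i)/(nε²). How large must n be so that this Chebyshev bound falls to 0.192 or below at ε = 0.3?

1042

Require 18/(n·0.3²) ≤ 0.192, i.e. n ≥ 18/(0.192·0.3²) = 1041.667.
The smallest integer n is 1042.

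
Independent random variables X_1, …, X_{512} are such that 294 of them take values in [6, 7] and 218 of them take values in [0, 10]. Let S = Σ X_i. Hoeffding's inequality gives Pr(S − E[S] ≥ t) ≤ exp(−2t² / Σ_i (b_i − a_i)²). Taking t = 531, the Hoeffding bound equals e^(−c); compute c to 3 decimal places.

Σ(b_i − a_i)² = 294·1² + 218·10² = 22094.
c = 2t² / 22094 = 2·531² / 22094 = 25.5238.

25.524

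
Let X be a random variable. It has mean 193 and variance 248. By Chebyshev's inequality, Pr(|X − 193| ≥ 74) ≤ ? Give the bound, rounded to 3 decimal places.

Chebyshev: Pr(|X − μ| ≥ t) ≤ Var(X)/t².
Bound = 248 / 5476 = 0.0453.

0.045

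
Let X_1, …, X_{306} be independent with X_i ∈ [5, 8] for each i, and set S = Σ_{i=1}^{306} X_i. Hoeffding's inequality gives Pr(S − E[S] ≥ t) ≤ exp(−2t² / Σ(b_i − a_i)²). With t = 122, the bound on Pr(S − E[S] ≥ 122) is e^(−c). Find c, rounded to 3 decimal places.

10.809

Σ(b_i − a_i)² = 306·(3)² = 2754.
c = 2t²/2754 = 2·122²/2754 = 10.8090.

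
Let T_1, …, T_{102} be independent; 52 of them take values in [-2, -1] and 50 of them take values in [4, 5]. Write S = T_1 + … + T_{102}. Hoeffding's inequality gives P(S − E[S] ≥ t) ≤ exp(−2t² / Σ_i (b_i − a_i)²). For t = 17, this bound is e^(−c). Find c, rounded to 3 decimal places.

5.667

Σ(b_i − a_i)² = 52·1² + 50·1² = 102.
c = 2t² / 102 = 2·17² / 102 = 5.6667.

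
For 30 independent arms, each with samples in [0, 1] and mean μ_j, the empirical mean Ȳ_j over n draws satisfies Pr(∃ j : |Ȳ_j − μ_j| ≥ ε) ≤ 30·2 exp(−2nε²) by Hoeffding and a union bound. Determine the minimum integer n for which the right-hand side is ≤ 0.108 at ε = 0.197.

82

Need 2·30·exp(−2nε²) ≤ 0.108, i.e. exp(−2nε²) ≤ 0.108/60.
So 2nε² ≥ ln(60/0.108) = 6.319969.
Hence n ≥ 6.319969/(2·0.197²) = 81.424.
The smallest integer n is 82.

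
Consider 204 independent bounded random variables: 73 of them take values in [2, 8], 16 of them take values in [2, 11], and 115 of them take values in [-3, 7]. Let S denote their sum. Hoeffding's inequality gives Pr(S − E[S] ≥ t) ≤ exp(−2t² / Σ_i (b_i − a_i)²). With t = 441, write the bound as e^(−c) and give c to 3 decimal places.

25.218

Σ(b_i − a_i)² = 73·6² + 16·9² + 115·10² = 15424.
c = 2t² / 15424 = 2·441² / 15424 = 25.2180.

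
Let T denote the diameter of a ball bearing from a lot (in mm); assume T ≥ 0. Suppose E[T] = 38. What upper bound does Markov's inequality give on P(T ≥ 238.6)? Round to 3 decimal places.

Markov's inequality: for a non-negative random variable, P(T ≥ a) ≤ E[T]/a.
Here E[T] = 38 and a = 238.6, so the bound is 38/238.6 = 0.1593.

0.159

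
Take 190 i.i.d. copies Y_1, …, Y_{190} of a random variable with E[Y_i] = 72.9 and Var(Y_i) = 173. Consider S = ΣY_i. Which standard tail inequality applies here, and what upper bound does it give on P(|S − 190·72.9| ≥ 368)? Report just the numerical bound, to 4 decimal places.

0.2427

With mean and variance of each term known, Chebyshev's inequality bounds the deviation of the sum (or sample mean).
Var(S) = n·Var(Y_i) = 190·173 = 32870.
Chebyshev: P(|S − 190·72.9| ≥ 368) ≤ Var(S)/368² = 32870/135424 = 0.2427.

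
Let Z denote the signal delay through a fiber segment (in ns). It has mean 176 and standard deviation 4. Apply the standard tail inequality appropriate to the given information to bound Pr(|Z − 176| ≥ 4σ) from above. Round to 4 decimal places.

0.0625

Mean and variance are known, so Chebyshev's inequality applies.
Chebyshev: Pr(|Z − μ| ≥ t) ≤ Var(Z)/t².
Var(Z) = σ² = 4² = 16.
t = 4·4 = 16.
Bound = 16 / 256 = 0.0625.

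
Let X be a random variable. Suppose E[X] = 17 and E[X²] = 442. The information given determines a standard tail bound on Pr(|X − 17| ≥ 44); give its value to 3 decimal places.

0.079

The first two moments determine the variance, so Chebyshev's inequality is the sharpest standard bound available.
Var(X) = E[X²] − (E[X])² = 442 − 289 = 153.
Chebyshev's inequality: Pr(|X − μ| ≥ t) ≤ Var(X)/t² = 153/1936 = 0.0790.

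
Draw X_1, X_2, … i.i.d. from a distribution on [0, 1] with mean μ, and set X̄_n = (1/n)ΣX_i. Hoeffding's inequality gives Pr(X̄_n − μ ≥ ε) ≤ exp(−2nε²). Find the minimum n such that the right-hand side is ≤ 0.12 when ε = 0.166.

Require exp(−2nε²) ≤ 0.12, i.e. 2nε² ≥ ln(1/0.12) = 2.120264.
So n ≥ 2.120264 / (2·0.166²) = 38.472.
The smallest integer n is 39.

39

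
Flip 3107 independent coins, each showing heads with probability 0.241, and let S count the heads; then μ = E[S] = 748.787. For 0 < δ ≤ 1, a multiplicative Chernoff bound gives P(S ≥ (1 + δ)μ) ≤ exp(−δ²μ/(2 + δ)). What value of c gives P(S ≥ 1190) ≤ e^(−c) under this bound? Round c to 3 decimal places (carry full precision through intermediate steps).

100.408

Write 1190 = (1 + δ)μ, so δ = 1190/748.787 − 1 = 0.589237…
Then the exponent is δ²μ/(2 + δ) = (1190 − μ)² / (μ·(2 + δ)) = 100.407580.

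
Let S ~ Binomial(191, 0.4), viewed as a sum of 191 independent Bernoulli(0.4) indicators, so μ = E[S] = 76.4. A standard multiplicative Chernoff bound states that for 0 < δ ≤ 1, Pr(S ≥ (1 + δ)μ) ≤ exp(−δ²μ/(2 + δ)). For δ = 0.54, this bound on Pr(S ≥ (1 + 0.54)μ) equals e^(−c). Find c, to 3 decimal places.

8.771

c = δ²μ/(2 + δ) = 0.54²·76.4/(2 + 0.54) = 8.7710.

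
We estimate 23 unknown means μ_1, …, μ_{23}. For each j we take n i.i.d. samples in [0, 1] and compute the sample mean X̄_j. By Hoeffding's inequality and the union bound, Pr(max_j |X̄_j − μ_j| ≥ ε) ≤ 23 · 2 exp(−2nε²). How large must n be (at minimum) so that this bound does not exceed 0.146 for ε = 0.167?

104

Need 2·23·exp(−2nε²) ≤ 0.146, i.e. exp(−2nε²) ≤ 0.146/46.
So 2nε² ≥ ln(46/0.146) = 5.752790.
Hence n ≥ 5.752790/(2·0.167²) = 103.137.
The smallest integer n is 104.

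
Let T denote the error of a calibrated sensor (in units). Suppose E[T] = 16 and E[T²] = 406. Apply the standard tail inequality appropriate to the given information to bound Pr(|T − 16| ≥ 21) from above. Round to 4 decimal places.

0.3401

The first two moments determine the variance, so Chebyshev's inequality is the sharpest standard bound available.
Var(T) = E[T²] − (E[T])² = 406 − 256 = 150.
Chebyshev's inequality: Pr(|T − μ| ≥ t) ≤ Var(T)/t² = 150/441 = 0.3401.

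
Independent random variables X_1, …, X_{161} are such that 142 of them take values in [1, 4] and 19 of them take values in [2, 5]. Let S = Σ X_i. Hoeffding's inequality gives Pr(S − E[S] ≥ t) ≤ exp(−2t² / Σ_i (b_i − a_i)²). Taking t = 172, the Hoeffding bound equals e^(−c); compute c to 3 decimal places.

Σ(b_i − a_i)² = 142·3² + 19·3² = 1449.
c = 2t² / 1449 = 2·172² / 1449 = 40.8337.

40.834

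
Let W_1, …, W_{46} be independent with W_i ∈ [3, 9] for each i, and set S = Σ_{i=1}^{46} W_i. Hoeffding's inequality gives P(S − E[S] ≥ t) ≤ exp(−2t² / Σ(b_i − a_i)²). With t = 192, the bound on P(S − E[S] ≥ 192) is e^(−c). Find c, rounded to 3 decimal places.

44.522

Σ(b_i − a_i)² = 46·(6)² = 1656.
c = 2t²/1656 = 2·192²/1656 = 44.5217.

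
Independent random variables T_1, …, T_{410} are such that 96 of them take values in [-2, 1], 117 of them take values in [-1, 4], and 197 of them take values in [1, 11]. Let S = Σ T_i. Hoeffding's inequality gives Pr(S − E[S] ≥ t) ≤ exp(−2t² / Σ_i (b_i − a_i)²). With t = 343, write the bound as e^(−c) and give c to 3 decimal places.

Σ(b_i − a_i)² = 96·3² + 117·5² + 197·10² = 23489.
c = 2t² / 23489 = 2·343² / 23489 = 10.0174.

10.017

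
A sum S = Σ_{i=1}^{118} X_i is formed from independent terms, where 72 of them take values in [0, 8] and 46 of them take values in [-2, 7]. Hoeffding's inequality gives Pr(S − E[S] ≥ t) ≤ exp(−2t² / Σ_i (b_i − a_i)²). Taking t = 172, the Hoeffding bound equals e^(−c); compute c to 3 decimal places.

7.100

Σ(b_i − a_i)² = 72·8² + 46·9² = 8334.
c = 2t² / 8334 = 2·172² / 8334 = 7.0996.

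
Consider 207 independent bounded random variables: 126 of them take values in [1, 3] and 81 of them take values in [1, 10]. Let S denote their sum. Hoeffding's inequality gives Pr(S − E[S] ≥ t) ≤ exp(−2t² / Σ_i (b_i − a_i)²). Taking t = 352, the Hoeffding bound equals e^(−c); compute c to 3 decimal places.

35.075

Σ(b_i − a_i)² = 126·2² + 81·9² = 7065.
c = 2t² / 7065 = 2·352² / 7065 = 35.0754.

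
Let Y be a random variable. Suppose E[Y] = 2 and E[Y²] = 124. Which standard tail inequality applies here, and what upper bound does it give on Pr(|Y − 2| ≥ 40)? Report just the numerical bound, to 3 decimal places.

The first two moments determine the variance, so Chebyshev's inequality is the sharpest standard bound available.
Var(Y) = E[Y²] − (E[Y])² = 124 − 4 = 120.
Chebyshev's inequality: Pr(|Y − μ| ≥ t) ≤ Var(Y)/t² = 120/1600 = 0.0750.

0.075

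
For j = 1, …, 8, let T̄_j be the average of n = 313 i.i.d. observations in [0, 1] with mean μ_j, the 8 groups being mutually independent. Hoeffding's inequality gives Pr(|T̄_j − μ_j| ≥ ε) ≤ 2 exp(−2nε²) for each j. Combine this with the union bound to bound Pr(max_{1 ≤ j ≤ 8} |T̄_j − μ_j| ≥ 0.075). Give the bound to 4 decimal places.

0.4730

Per-experiment Hoeffding bound: 2·exp(−2·313·0.075²) = 2·exp(−3.52125) = 0.059125.
Union bound over 8 events: 8·0.059125 = 0.47300.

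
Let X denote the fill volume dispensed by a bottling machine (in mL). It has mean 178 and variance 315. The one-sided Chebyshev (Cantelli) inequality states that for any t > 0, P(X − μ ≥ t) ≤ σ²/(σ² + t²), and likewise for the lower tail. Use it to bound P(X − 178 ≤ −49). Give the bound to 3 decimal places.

0.116

Here σ² = 315 and t = 49, so σ² + t² = 2716.
Cantelli's bound: 315/2716 = 0.1160.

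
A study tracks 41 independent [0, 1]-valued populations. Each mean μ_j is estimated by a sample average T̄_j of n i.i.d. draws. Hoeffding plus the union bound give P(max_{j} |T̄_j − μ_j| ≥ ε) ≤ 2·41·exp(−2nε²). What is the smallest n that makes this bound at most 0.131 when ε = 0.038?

Need 2·41·exp(−2nε²) ≤ 0.131, i.e. exp(−2nε²) ≤ 0.131/82.
So 2nε² ≥ ln(82/0.131) = 6.439277.
Hence n ≥ 6.439277/(2·0.038²) = 2229.667.
The smallest integer n is 2230.

2230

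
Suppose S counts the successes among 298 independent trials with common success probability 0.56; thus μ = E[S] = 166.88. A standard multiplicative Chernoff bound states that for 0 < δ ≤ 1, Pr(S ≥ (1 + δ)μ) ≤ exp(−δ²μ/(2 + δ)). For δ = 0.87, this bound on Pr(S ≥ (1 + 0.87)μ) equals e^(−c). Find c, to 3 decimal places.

c = δ²μ/(2 + δ) = 0.87²·166.88/(2 + 0.87) = 44.0110.

44.011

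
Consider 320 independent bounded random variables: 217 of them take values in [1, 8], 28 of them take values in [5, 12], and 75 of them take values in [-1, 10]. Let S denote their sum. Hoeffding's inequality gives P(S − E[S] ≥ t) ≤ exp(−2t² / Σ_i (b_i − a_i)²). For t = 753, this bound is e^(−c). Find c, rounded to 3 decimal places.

Σ(b_i − a_i)² = 217·7² + 28·7² + 75·11² = 21080.
c = 2t² / 21080 = 2·753² / 21080 = 53.7959.

53.796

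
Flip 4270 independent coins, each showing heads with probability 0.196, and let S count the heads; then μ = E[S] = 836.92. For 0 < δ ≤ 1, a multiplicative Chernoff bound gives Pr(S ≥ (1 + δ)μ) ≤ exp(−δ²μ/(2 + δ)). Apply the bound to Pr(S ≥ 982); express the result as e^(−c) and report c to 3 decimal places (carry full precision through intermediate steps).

Write 982 = (1 + δ)μ, so δ = 982/836.92 − 1 = 0.1733499…
Then the exponent is δ²μ/(2 + δ) = (982 − μ)² / (μ·(2 + δ)) = 11.571815.

11.572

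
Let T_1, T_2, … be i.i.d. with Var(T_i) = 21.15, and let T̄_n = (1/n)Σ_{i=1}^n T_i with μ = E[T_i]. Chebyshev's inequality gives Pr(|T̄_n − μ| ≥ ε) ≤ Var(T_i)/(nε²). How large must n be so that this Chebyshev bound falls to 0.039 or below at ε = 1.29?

326

Require 21.15/(n·1.29²) ≤ 0.039, i.e. n ≥ 21.15/(0.039·1.29²) = 325.886.
The smallest integer n is 326.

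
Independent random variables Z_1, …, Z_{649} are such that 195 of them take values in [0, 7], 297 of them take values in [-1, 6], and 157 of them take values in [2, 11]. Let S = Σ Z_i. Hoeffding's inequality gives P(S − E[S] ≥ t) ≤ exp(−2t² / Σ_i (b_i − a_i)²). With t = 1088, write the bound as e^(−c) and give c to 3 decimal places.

64.290

Σ(b_i − a_i)² = 195·7² + 297·7² + 157·9² = 36825.
c = 2t² / 36825 = 2·1088² / 36825 = 64.2902.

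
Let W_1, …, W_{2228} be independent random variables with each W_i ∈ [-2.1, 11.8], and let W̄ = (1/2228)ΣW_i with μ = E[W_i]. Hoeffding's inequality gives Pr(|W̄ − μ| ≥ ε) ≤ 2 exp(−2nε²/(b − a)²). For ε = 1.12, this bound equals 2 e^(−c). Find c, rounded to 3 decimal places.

28.930

c = 2nε²/(b − a)² = 2·2228·1.12² / 13.9² = 28.9302.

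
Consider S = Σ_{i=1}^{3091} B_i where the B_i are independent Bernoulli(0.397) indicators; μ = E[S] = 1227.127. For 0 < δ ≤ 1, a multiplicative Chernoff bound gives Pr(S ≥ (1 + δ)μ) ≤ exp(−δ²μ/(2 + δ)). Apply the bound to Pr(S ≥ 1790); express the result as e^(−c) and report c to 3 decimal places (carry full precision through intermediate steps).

105.009

Write 1790 = (1 + δ)μ, so δ = 1790/1227.127 − 1 = 0.4586917…
Then the exponent is δ²μ/(2 + δ) = (1790 − μ)² / (μ·(2 + δ)) = 105.009174.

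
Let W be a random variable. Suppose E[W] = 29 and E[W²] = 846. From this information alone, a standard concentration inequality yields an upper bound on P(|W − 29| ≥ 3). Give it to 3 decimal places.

0.556

The first two moments determine the variance, so Chebyshev's inequality is the sharpest standard bound available.
Var(W) = E[W²] − (E[W])² = 846 − 841 = 5.
Chebyshev's inequality: P(|W − μ| ≥ t) ≤ Var(W)/t² = 5/9 = 0.5556.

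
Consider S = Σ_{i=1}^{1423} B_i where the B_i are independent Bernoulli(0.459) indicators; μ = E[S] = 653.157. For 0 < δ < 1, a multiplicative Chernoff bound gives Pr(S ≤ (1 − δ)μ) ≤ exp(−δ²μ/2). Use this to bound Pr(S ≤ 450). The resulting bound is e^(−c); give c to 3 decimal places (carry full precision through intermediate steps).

Write 450 = (1 − δ)μ, so δ = 1 − 450/653.157 = 0.3110385…
Then the exponent is δ²μ/2 = (μ − 450)²/(2μ) = 31.594828.

31.595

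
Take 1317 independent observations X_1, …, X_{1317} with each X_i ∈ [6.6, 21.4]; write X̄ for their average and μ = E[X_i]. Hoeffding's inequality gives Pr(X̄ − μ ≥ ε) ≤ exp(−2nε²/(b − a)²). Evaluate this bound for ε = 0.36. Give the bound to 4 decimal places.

0.2105

Exponent: 2nε²/(b − a)² = 2·1317·0.36² / 14.8² = 1.55847.
Bound = exp(−1.55847) = 0.21046.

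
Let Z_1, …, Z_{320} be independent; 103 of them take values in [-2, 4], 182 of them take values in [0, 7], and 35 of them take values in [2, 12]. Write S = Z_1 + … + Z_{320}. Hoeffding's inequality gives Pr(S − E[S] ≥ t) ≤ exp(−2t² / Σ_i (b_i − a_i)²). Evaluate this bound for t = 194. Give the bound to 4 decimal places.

0.0094

Σ(b_i − a_i)² = 103·6² + 182·7² + 35·10² = 16126.
Exponent = 2·194² / 16126 = 4.66774.
Bound = exp(−4.66774) = 0.00939.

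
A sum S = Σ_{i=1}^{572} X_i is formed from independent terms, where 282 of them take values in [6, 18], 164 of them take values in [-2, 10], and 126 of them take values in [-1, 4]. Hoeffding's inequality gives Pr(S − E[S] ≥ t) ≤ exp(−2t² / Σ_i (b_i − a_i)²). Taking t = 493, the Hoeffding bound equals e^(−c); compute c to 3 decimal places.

7.215

Σ(b_i − a_i)² = 282·12² + 164·12² + 126·5² = 67374.
c = 2t² / 67374 = 2·493² / 67374 = 7.2149.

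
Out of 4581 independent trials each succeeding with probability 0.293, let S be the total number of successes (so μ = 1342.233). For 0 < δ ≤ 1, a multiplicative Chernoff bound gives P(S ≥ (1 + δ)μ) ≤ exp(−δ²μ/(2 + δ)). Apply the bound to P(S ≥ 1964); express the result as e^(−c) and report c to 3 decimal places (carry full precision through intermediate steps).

116.929

Write 1964 = (1 + δ)μ, so δ = 1964/1342.233 − 1 = 0.4632333…
Then the exponent is δ²μ/(2 + δ) = (1964 − μ)² / (μ·(2 + δ)) = 116.928904.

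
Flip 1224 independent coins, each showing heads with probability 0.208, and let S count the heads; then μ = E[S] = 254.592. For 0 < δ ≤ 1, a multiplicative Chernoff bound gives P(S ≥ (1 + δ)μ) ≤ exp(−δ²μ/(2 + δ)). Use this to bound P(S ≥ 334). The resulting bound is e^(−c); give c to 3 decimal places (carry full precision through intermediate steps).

10.713

Write 334 = (1 + δ)μ, so δ = 334/254.592 − 1 = 0.311903…
Then the exponent is δ²μ/(2 + δ) = (334 − μ)² / (μ·(2 + δ)) = 10.713075.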